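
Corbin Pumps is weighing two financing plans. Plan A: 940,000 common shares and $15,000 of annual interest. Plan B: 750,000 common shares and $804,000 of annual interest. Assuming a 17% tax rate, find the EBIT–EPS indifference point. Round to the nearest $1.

At indifference, (EBIT − 15,000)(1 − t)/940,000 = (EBIT − 804,000)(1 − t)/750,000.
The (1 − t) factor cancels: (EBIT − 15,000) × 750,000 = (EBIT − 804,000) × 940,000.
Solving, EBIT = (804,000·940,000 − 15,000·750,000) / (940,000 − 750,000) = 744,510,000,000 / 190,000 = 3,918,473.68.

$3,918,474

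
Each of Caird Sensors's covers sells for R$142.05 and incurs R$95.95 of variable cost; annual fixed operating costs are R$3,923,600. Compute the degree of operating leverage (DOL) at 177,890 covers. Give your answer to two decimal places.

At 177,890 units, contribution = 177,890 × R$46.10 = R$8,200,729.00.
EBIT = R$8,200,729.00 − R$3,923,600 = R$4,277,129.00.
DOL = contribution ÷ EBIT = R$8,200,729.00 ÷ R$4,277,129.00 = 1.9173.

1.92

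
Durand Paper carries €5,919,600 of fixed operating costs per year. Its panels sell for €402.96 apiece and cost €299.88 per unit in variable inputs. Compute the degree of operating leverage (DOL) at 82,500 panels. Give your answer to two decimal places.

At 82,500 units, contribution = 82,500 × €103.08 = €8,504,100.00.
EBIT = €8,504,100.00 − €5,919,600 = €2,584,500.00.
DOL = contribution ÷ EBIT = €8,504,100.00 ÷ €2,584,500.00 = 3.2904.

3.29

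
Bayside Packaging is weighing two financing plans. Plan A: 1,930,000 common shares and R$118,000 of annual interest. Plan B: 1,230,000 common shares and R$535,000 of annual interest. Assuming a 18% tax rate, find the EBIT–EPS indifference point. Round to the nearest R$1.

R$1,267,729

At indifference, (EBIT − 118,000)(1 − t)/1,930,000 = (EBIT − 535,000)(1 − t)/1,230,000.
The (1 − t) factor cancels: (EBIT − 118,000) × 1,230,000 = (EBIT − 535,000) × 1,930,000.
Solving, EBIT = (535,000·1,930,000 − 118,000·1,230,000) / (1,930,000 − 1,230,000) = 887,410,000,000 / 700,000 = 1,267,728.57.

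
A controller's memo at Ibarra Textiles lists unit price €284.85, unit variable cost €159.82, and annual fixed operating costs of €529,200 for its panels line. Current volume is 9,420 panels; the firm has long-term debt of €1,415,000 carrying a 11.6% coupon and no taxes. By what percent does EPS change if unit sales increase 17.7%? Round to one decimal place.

+43.0%

Contribution at this volume is 9,420 × €125.03 = €1,177,782.60.
Subtracting fixed costs: EBIT = €1,177,782.60 − €529,200 = €648,582.60.
After interest of €164,140.00, pre-tax earnings = €484,442.60.
DCL = total CM / (EBIT − I) = €1,177,782.60 / €484,442.60 = 2.4312.
%ΔEPS = DCL × %ΔSales = 2.4312 × +17.7% = +43.0%.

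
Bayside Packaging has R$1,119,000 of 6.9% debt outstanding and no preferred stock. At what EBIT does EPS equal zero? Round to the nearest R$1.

Annual interest = 6.9% × R$1,119,000 = R$77,211.00.
Without preferred stock the financial break-even is simply EBIT = interest = R$77,211.00.

R$77,211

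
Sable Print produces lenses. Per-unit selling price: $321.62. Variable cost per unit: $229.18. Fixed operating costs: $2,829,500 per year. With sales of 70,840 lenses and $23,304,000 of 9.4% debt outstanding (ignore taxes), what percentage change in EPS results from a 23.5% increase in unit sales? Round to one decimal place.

+100.7%

At 70,840 units, contribution = 70,840 × $92.44 = $6,548,449.60.
EBIT = $6,548,449.60 − $2,829,500 = $3,718,949.60.
After interest of $2,190,576.00, pre-tax earnings = $1,528,373.60.
Degree of combined leverage = contribution ÷ (EBIT − I) = $6,548,449.60 ÷ $1,528,373.60 = 4.2846.
EPS therefore changes by 4.2846 × (+23.5%) = +100.7%.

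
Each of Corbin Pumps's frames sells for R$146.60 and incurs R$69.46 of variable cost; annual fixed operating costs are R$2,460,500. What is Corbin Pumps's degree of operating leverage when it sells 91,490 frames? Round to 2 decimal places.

1.54

Total contribution margin = 91,490 × R$77.14 = R$7,057,538.60.
Subtracting fixed costs: EBIT = R$7,057,538.60 − R$2,460,500 = R$4,597,038.60.
So DOL = total CM / EBIT = R$7,057,538.60 / R$4,597,038.60 = 1.5352.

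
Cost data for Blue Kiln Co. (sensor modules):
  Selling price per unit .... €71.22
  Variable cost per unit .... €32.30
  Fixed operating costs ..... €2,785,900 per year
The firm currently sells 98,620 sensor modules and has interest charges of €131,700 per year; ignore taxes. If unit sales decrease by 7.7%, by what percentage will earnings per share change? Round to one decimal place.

At 98,620 units, contribution = 98,620 × €38.92 = €3,838,290.40.
Operating income = contribution − fixed costs = €3,838,290.40 − €2,785,900 = €1,052,390.40.
Interest = €131,700.00, so EBIT − I = €920,690.40.
DCL = total CM / (EBIT − I) = €3,838,290.40 / €920,690.40 = 4.1689.
%ΔEPS = DCL × %ΔSales = 4.1689 × -7.7% = -32.1%.

-32.1%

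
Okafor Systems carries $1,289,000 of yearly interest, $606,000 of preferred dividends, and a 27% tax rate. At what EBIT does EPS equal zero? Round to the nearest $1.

Preferred dividends are paid after tax, so their pre-tax equivalent is $606,000 ÷ (1 − 0.27) = $830,136.99.
Financial break-even EBIT = interest + D_p ÷ (1 − t) = $1,289,000 + $830,136.99 = $2,119,136.99.

$2,119,137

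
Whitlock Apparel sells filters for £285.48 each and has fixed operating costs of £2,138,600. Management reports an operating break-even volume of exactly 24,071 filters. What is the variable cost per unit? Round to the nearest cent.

Contribution per unit must be FC / Q = £2,138,600 / 24,071 = £88.8455.
Hence VC = price − CM = £285.48 − £88.8455 = £196.63.

£196.63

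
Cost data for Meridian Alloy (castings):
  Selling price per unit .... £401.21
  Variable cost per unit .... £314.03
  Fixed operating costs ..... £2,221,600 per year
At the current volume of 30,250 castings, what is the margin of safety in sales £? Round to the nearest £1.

Contribution margin per unit = £401.21 − £314.03 = £87.18. Break-even units = £2,221,600 ÷ £87.18 = 25,482.91; break-even revenue = 25,482.91 × £401.21 = £10,223,997.89.
Current sales = 30,250 × £401.21 = £12,136,602.50.
Margin of safety = £12,136,602.50 − £10,223,997.89 = £1,912,605.

£1,912,605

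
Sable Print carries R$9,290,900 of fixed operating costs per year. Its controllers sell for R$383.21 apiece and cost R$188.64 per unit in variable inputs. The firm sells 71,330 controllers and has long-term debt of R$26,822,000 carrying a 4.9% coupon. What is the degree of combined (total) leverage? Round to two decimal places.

Total contribution margin = 71,330 × R$194.57 = R$13,878,678.10.
Operating income = contribution − fixed costs = R$13,878,678.10 − R$9,290,900 = R$4,587,778.10. Interest = R$1,314,278.00, so EBIT − I = R$3,273,500.10.
DCL = contribution ÷ (EBIT − I) = R$13,878,678.10 ÷ R$3,273,500.10 = 4.2397.

4.24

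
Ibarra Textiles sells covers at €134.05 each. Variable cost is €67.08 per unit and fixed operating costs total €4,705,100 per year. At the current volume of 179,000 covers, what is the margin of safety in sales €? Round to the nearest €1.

€14,577,022

Each unit contributes €134.05 − €67.08 = €66.97. Break-even units = €4,705,100 ÷ €66.97 = 70,256.83; break-even revenue = 70,256.83 × €134.05 = €9,417,928.25.
Actual sales revenue = 179,000 × €134.05 = €23,994,950.00.
Margin of safety = €23,994,950.00 − €9,417,928.25 = €14,577,022.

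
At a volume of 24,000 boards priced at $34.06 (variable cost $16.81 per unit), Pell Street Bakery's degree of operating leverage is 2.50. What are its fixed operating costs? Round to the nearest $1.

$248,400

Contribution at this volume is 24,000 × $17.25 = $414,000.00.
Since DOL = CM ÷ EBIT, EBIT = $414,000.00 ÷ 2.50 = $165,600.00.
And FC = contribution − EBIT = $414,000.00 − $165,600.00 = $248,400.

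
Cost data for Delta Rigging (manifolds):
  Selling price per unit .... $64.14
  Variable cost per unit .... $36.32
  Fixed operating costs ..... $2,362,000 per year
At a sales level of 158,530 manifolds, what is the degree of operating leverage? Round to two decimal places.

2.15

Total contribution margin = 158,530 × $27.82 = $4,410,304.60.
Operating income = contribution − fixed costs = $4,410,304.60 − $2,362,000 = $2,048,304.60.
Degree of operating leverage = $4,410,304.60 / $2,048,304.60 = 2.1531.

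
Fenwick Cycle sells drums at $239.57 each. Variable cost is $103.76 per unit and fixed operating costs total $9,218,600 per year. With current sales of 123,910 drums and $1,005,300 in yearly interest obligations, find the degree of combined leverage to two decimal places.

Total contribution margin = 123,910 × $135.81 = $16,828,217.10.
Operating income = contribution − fixed costs = $16,828,217.10 − $9,218,600 = $7,609,617.10. Interest = $1,005,300.00, so EBIT − I = $6,604,317.10.
Degree of total leverage = total CM / (EBIT − interest) = $16,828,217.10 / $6,604,317.10 = 2.5481.

2.55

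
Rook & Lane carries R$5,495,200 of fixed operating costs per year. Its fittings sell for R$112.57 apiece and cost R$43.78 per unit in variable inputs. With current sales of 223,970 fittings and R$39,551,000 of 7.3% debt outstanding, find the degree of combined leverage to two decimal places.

2.19

At 223,970 units, contribution = 223,970 × R$68.79 = R$15,406,896.30.
Operating income = contribution − fixed costs = R$15,406,896.30 − R$5,495,200 = R$9,911,696.30. Interest = R$2,887,223.00.
DOL = R$15,406,896.30 ÷ R$9,911,696.30 = 1.5544; DFL = R$9,911,696.30 ÷ R$7,024,473.30 = 1.4110.
DCL = DOL × DFL = 1.5544 × 1.4110 = 2.1933.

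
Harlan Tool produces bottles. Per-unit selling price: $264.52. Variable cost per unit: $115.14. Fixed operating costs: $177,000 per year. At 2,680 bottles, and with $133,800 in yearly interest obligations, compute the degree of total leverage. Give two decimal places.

4.47

Total contribution margin = 2,680 × $149.38 = $400,338.40.
EBIT = $400,338.40 − $177,000 = $223,338.40. Interest = $133,800.00, so EBIT − I = $89,538.40.
DCL = contribution ÷ (EBIT − I) = $400,338.40 ÷ $89,538.40 = 4.4711.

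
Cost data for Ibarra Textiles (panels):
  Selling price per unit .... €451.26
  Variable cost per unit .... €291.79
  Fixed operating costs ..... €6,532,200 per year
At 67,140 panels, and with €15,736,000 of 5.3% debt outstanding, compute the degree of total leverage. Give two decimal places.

At 67,140 units, contribution = 67,140 × €159.47 = €10,706,815.80.
Operating income = contribution − fixed costs = €10,706,815.80 − €6,532,200 = €4,174,615.80. Interest = €834,008.00.
DOL = €10,706,815.80 ÷ €4,174,615.80 = 2.5647; DFL = €4,174,615.80 ÷ €3,340,607.80 = 1.2497.
Combined leverage = 2.5647 × 1.2497 = 3.2051.

3.21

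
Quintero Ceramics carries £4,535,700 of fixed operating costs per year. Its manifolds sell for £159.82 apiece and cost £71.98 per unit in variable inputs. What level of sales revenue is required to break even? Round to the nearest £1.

£8,252,454

CM per unit = £159.82 − £71.98 = £87.84; CM ratio = £87.84 / £159.82 = 0.5496.
Break-even revenue = fixed costs × price ÷ CM = £4,535,700 × £159.82 ÷ £87.84 = £8,252,454.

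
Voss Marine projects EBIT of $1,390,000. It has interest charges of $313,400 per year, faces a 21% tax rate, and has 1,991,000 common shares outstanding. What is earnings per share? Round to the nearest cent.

Pre-tax income = $1,390,000 − $313,400.00 = $1,076,600.00.
Net income = $1,076,600.00 × (1 − 0.21) = $850,514.00.
EPS = $850,514.00 ÷ 1,991,000 = $0.43.

$0.43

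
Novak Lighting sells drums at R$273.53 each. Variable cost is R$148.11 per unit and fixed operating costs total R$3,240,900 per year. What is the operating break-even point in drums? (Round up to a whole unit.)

25,841 drums

Each unit contributes R$273.53 − R$148.11 = R$125.42.
Break-even Q = R$3,240,900 / R$125.42 = 25,840.38 → 25,841 drums.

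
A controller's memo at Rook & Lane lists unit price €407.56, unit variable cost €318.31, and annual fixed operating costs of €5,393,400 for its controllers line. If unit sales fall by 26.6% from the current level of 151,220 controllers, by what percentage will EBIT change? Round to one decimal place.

-44.3%

Contribution at this volume is 151,220 × €89.25 = €13,496,385.00.
EBIT = €13,496,385.00 − €5,393,400 = €8,102,985.00.
Degree of operating leverage = €13,496,385.00 / €8,102,985.00 = 1.6656.
%ΔEBIT = DOL × %ΔSales = 1.6656 × -26.6% = -44.3%.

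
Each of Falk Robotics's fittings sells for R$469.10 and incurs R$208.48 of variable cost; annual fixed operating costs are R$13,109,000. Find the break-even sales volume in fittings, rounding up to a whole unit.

Unit CM = price − variable cost = R$469.10 − R$208.48 = R$260.62.
Break-even Q = R$13,109,000 / R$260.62 = 50,299.29 → 50,300 fittings.

50,300 fittings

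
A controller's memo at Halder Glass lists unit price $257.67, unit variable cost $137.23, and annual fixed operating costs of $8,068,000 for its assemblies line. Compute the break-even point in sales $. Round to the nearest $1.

Contribution margin per unit = $257.67 − $137.23 = $120.44, a CM ratio of $120.44 ÷ $257.67 = 0.4674.
Break-even sales = FC ÷ CM ratio = $8,068,000 × $257.67 / $120.44 = $17,260,724.

$17,260,724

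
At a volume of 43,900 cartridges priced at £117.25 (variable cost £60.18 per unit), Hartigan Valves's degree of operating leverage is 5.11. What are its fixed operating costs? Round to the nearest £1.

At 43,900 units, contribution = 43,900 × £57.07 = £2,505,373.00.
DOL = contribution / EBIT, so EBIT = £2,505,373.00 / 5.11 = £490,288.26.
Fixed costs = CM − EBIT = £2,505,373.00 − £490,288.26 = £2,015,085.

£2,015,085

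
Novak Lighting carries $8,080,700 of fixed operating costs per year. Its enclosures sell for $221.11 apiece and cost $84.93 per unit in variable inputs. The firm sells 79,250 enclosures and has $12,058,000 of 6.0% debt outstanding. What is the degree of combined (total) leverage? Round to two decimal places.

5.43

Total contribution margin = 79,250 × $136.18 = $10,792,265.00.
Subtracting fixed costs: EBIT = $10,792,265.00 − $8,080,700 = $2,711,565.00. Interest = $723,480.00.
DOL = $10,792,265.00 ÷ $2,711,565.00 = 3.9801; DFL = $2,711,565.00 ÷ $1,988,085.00 = 1.3639.
DCL = DOL × DFL = 3.9801 × 1.3639 = 5.4285.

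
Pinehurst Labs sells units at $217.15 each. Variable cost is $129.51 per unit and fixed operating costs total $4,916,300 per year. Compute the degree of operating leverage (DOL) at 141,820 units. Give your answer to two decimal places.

1.65

Contribution at this volume is 141,820 × $87.64 = $12,429,104.80.
Operating income = contribution − fixed costs = $12,429,104.80 − $4,916,300 = $7,512,804.80.
DOL = contribution ÷ EBIT = $12,429,104.80 ÷ $7,512,804.80 = 1.6544.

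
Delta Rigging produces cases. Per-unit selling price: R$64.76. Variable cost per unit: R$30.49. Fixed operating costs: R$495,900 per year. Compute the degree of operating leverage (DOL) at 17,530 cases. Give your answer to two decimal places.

5.73

At 17,530 units, contribution = 17,530 × R$34.27 = R$600,753.10.
EBIT = R$600,753.10 − R$495,900 = R$104,853.10.
So DOL = total CM / EBIT = R$600,753.10 / R$104,853.10 = 5.7295.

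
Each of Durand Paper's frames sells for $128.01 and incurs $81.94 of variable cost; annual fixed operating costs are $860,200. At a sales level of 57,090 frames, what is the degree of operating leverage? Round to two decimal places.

Total contribution margin = 57,090 × $46.07 = $2,630,136.30.
EBIT = $2,630,136.30 − $860,200 = $1,769,936.30.
DOL = contribution ÷ EBIT = $2,630,136.30 ÷ $1,769,936.30 = 1.4860.

1.49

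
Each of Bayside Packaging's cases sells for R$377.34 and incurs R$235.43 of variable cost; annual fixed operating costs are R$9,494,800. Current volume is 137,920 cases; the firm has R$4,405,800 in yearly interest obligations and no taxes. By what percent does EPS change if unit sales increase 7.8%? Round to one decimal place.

Contribution at this volume is 137,920 × R$141.91 = R$19,572,227.20.
Operating income = contribution − fixed costs = R$19,572,227.20 − R$9,494,800 = R$10,077,427.20.
After interest of R$4,405,800.00, pre-tax earnings = R$5,671,627.20.
DCL = total CM / (EBIT − I) = R$19,572,227.20 / R$5,671,627.20 = 3.4509.
EPS therefore changes by 3.4509 × (+7.8%) = +26.9%.

+26.9%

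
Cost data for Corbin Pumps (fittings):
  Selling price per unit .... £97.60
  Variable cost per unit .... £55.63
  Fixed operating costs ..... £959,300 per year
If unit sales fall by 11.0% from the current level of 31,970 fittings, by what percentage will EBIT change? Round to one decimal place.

-38.6%

Contribution at this volume is 31,970 × £41.97 = £1,341,780.90.
Subtracting fixed costs: EBIT = £1,341,780.90 − £959,300 = £382,480.90.
DOL = contribution ÷ EBIT = £1,341,780.90 ÷ £382,480.90 = 3.5081.
Operating income changes by 3.5081 × -11.0% = -38.6%.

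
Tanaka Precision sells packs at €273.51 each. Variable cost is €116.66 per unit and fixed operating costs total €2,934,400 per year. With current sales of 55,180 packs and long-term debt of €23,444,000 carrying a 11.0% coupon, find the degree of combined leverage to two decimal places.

Total contribution margin = 55,180 × €156.85 = €8,654,983.00.
EBIT = €8,654,983.00 − €2,934,400 = €5,720,583.00. Interest = €2,578,840.00, so EBIT − I = €3,141,743.00.
Degree of total leverage = total CM / (EBIT − interest) = €8,654,983.00 / €3,141,743.00 = 2.7548.

2.75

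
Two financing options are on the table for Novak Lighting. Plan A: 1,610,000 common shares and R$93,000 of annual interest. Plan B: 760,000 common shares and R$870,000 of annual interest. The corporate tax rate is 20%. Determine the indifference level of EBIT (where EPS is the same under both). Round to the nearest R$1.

R$1,564,729

At indifference, (EBIT − 93,000)(1 − t)/1,610,000 = (EBIT − 870,000)(1 − t)/760,000.
Cancelling (1 − t) and cross-multiplying: 760,000·(EBIT − 93,000) = 1,610,000·(EBIT − 870,000).
Solving, EBIT = (870,000·1,610,000 − 93,000·760,000) / (1,610,000 − 760,000) = 1,330,020,000,000 / 850,000 = 1,564,729.41.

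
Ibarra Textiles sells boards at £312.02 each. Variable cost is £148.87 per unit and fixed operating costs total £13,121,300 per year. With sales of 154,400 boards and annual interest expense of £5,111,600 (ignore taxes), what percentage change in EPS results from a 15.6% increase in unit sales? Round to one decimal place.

Total contribution margin = 154,400 × £163.15 = £25,190,360.00.
Operating income = contribution − fixed costs = £25,190,360.00 − £13,121,300 = £12,069,060.00.
After interest of £5,111,600.00, pre-tax earnings = £6,957,460.00.
Degree of combined leverage = contribution ÷ (EBIT − I) = £25,190,360.00 ÷ £6,957,460.00 = 3.6206.
%ΔEPS = DCL × %ΔSales = 3.6206 × +15.6% = +56.5%.

+56.5%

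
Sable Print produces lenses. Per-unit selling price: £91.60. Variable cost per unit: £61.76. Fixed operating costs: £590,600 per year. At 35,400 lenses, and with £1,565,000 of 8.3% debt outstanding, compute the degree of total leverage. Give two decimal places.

Contribution at this volume is 35,400 × £29.84 = £1,056,336.00.
EBIT = £1,056,336.00 − £590,600 = £465,736.00. Interest = £129,895.00.
DOL = £1,056,336.00 ÷ £465,736.00 = 2.2681; DFL = £465,736.00 ÷ £335,841.00 = 1.3868.
DCL = DOL × DFL = 2.2681 × 1.3868 = 3.1454.

3.15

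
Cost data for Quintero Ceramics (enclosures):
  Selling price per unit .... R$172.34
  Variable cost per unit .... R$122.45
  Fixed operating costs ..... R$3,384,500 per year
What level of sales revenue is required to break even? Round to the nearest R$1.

CM per unit = R$172.34 − R$122.45 = R$49.89; CM ratio = R$49.89 / R$172.34 = 0.2895.
Break-even sales = FC ÷ CM ratio = R$3,384,500 × R$172.34 / R$49.89 = R$11,691,416.

R$11,691,416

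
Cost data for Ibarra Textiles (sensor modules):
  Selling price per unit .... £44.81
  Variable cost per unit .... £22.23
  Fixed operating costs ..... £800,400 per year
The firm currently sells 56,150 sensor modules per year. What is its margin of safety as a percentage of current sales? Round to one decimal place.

36.9%

Unit CM = price − variable cost = £44.81 − £22.23 = £22.58. Break-even units = £800,400 ÷ £22.58 = 35,447.30; break-even revenue = 35,447.30 × £44.81 = £1,588,393.45.
Actual sales revenue = 56,150 × £44.81 = £2,516,081.50.
Margin of safety = (£2,516,081.50 − £1,588,393.45) ÷ £2,516,081.50 = 36.9%.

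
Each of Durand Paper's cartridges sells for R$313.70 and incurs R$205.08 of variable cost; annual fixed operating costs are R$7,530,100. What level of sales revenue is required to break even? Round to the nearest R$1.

Contribution margin per unit = R$313.70 − R$205.08 = R$108.62, a CM ratio of R$108.62 ÷ R$313.70 = 0.3463.
Break-even revenue = fixed costs × price ÷ CM = R$7,530,100 × R$313.70 ÷ R$108.62 = R$21,747,306.

R$21,747,306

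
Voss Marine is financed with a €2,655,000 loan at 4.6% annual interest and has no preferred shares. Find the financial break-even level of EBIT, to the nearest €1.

€122,130

Annual interest = 4.6% × €2,655,000 = €122,130.00.
With no preferred dividends, EPS = 0 when EBIT exactly covers interest, so the financial break-even EBIT is €122,130.00.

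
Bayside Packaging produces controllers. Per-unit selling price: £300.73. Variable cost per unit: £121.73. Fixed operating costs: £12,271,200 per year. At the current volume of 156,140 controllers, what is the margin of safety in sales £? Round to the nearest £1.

Contribution margin per unit = £300.73 − £121.73 = £179.00. Break-even units = £12,271,200 ÷ £179.00 = 68,554.19; break-even revenue = 68,554.19 × £300.73 = £20,616,301.54.
Actual sales revenue = 156,140 × £300.73 = £46,955,982.20.
Margin of safety = £46,955,982.20 − £20,616,301.54 = £26,339,681.

£26,339,681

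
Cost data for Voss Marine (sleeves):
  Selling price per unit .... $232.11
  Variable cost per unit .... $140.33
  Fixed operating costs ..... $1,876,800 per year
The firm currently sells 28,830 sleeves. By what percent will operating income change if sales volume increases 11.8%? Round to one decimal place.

Total contribution margin = 28,830 × $91.78 = $2,646,017.40.
EBIT = $2,646,017.40 − $1,876,800 = $769,217.40.
DOL = contribution ÷ EBIT = $2,646,017.40 ÷ $769,217.40 = 3.4399.
%ΔEBIT = DOL × %ΔSales = 3.4399 × +11.8% = +40.6%.

+40.6%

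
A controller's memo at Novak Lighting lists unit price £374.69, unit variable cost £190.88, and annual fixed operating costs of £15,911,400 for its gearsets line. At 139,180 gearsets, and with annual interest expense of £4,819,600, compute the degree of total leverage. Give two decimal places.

5.27

At 139,180 units, contribution = 139,180 × £183.81 = £25,582,675.80.
EBIT = £25,582,675.80 − £15,911,400 = £9,671,275.80. Interest = £4,819,600.00, so EBIT − I = £4,851,675.80.
Degree of total leverage = total CM / (EBIT − interest) = £25,582,675.80 / £4,851,675.80 = 5.2730.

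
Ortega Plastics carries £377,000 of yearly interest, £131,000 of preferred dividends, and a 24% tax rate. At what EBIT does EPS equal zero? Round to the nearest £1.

Preferred dividends are paid after tax, so their pre-tax equivalent is £131,000 ÷ (1 − 0.24) = £172,368.42.
EPS = 0 when EBIT covers interest plus the pre-tax preferred burden: £377,000 + £172,368.42 = £549,368.42.

£549,368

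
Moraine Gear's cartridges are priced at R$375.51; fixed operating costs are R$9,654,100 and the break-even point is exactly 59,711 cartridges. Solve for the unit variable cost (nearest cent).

At break-even, FC = Q × (P − VC), so P − VC = R$9,654,100 ÷ 59,711 = R$161.6804.
Hence VC = price − CM = R$375.51 − R$161.6804 = R$213.83.

R$213.83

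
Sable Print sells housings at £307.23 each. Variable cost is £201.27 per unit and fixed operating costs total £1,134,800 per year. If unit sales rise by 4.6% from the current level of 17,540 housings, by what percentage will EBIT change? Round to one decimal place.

Total contribution margin = 17,540 × £105.96 = £1,858,538.40.
Subtracting fixed costs: EBIT = £1,858,538.40 − £1,134,800 = £723,738.40.
DOL = contribution ÷ EBIT = £1,858,538.40 ÷ £723,738.40 = 2.5680.
%ΔEBIT = DOL × %ΔSales = 2.5680 × +4.6% = +11.8%.

+11.8%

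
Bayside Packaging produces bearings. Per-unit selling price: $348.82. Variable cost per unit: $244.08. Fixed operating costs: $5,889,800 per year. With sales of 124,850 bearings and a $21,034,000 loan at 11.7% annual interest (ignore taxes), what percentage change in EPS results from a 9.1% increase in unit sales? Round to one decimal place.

Contribution at this volume is 124,850 × $104.74 = $13,076,789.00.
Operating income = contribution − fixed costs = $13,076,789.00 − $5,889,800 = $7,186,989.00.
After interest of $2,460,978.00, pre-tax earnings = $4,726,011.00.
DCL = total CM / (EBIT − I) = $13,076,789.00 / $4,726,011.00 = 2.7670.
EPS therefore changes by 2.7670 × (+9.1%) = +25.2%.

+25.2%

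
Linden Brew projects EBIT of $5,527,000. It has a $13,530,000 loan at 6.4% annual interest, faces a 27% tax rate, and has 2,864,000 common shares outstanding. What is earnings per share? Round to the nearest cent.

$1.19

Interest = $865,920.00, so EBT = $5,527,000 − $865,920.00 = $4,661,080.00.
After tax at 27%: net income = $4,661,080.00 × 0.73 = $3,402,588.40.
EPS = $3,402,588.40 ÷ 2,864,000 = $1.19.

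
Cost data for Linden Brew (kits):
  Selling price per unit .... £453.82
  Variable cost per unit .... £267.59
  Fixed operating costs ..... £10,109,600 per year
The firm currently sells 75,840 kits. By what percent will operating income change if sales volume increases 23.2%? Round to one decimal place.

At 75,840 units, contribution = 75,840 × £186.23 = £14,123,683.20.
Operating income = contribution − fixed costs = £14,123,683.20 − £10,109,600 = £4,014,083.20.
So DOL = total CM / EBIT = £14,123,683.20 / £4,014,083.20 = 3.5185.
So EBIT moves 3.5185 × (+23.2%) = +81.6%.

+81.6%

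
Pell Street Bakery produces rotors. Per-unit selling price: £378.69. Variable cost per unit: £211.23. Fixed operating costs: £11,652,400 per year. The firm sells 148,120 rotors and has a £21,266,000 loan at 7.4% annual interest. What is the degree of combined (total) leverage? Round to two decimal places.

At 148,120 units, contribution = 148,120 × £167.46 = £24,804,175.20.
Operating income = contribution − fixed costs = £24,804,175.20 − £11,652,400 = £13,151,775.20. Interest = £1,573,684.00.
DOL = £24,804,175.20 ÷ £13,151,775.20 = 1.8860; DFL = £13,151,775.20 ÷ £11,578,091.20 = 1.1359.
Combined leverage = 1.8860 × 1.1359 = 2.1423.

2.14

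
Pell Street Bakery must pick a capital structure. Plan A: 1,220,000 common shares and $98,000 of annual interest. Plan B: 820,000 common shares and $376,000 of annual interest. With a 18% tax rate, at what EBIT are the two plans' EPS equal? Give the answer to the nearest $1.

Set EPS_A = EPS_B: (EBIT − $98,000)(1 − 0.18) ÷ 1,220,000 = (EBIT − $376,000)(1 − 0.18) ÷ 820,000.
Cancelling (1 − t) and cross-multiplying: 820,000·(EBIT − 98,000) = 1,220,000·(EBIT − 376,000).
Solving, EBIT = (376,000·1,220,000 − 98,000·820,000) / (1,220,000 − 820,000) = 378,360,000,000 / 400,000 = 945,900.00.

$945,900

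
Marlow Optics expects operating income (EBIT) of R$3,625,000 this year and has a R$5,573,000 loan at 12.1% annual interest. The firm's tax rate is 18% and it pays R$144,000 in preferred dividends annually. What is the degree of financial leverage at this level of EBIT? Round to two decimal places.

1.31

Annual interest charges come to R$674,333.00.
Pre-tax preferred-dividend burden = R$144,000 ÷ (1 − 0.18) = R$175,609.76.
DFL = EBIT ÷ [EBIT − I − D_p/(1−t)] = R$3,625,000 ÷ [R$3,625,000 − R$674,333.00 − R$175,609.76] = R$3,625,000 ÷ R$2,775,057.24 = 1.3063.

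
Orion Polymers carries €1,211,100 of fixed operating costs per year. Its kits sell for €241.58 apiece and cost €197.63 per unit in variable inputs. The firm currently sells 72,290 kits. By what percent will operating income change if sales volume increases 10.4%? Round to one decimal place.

+16.8%

At 72,290 units, contribution = 72,290 × €43.95 = €3,177,145.50.
Subtracting fixed costs: EBIT = €3,177,145.50 − €1,211,100 = €1,966,045.50.
Degree of operating leverage = €3,177,145.50 / €1,966,045.50 = 1.6160.
Operating income changes by 1.6160 × +10.4% = +16.8%.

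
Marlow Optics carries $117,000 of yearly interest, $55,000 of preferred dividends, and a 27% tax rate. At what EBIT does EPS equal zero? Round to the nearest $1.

$192,342

Preferred dividends are paid after tax, so their pre-tax equivalent is $55,000 ÷ (1 − 0.27) = $75,342.47.
Financial break-even EBIT = interest + D_p ÷ (1 − t) = $117,000 + $75,342.47 = $192,342.47.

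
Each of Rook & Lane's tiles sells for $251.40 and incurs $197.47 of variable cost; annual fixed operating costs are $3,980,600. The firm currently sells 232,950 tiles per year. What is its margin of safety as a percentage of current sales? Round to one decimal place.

Each unit contributes $251.40 − $197.47 = $53.93. Break-even units = $3,980,600 ÷ $53.93 = 73,810.50; break-even revenue = 73,810.50 × $251.40 = $18,555,958.46.
Actual sales revenue = 232,950 × $251.40 = $58,563,630.00.
Margin of safety = ($58,563,630.00 − $18,555,958.46) ÷ $58,563,630.00 = 68.3%.

68.3%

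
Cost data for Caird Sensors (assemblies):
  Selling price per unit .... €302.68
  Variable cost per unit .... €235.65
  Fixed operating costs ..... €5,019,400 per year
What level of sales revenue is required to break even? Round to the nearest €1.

Contribution margin per unit = €302.68 − €235.65 = €67.03, a CM ratio of €67.03 ÷ €302.68 = 0.2215.
Break-even revenue = fixed costs × price ÷ CM = €5,019,400 × €302.68 ÷ €67.03 = €22,665,553.

€22,665,553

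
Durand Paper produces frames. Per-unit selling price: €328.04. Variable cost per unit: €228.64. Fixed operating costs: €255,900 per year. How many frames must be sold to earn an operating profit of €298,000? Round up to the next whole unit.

Unit CM = price − variable cost = €328.04 − €228.64 = €99.40.
Need Q such that Q × €99.40 − €255,900 = €298,000, i.e. Q = €553,900 / €99.40 = 5,572.43 → 5,573.

5,573 frames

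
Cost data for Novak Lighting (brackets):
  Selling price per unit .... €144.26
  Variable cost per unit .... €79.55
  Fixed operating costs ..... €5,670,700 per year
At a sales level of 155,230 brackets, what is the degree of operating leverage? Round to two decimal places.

2.30

Total contribution margin = 155,230 × €64.71 = €10,044,933.30.
Operating income = contribution − fixed costs = €10,044,933.30 − €5,670,700 = €4,374,233.30.
Degree of operating leverage = €10,044,933.30 / €4,374,233.30 = 2.2964.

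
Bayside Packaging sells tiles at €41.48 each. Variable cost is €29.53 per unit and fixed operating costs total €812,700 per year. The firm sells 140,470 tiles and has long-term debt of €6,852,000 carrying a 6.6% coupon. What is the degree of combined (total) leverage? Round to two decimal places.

At 140,470 units, contribution = 140,470 × €11.95 = €1,678,616.50.
Operating income = contribution − fixed costs = €1,678,616.50 − €812,700 = €865,916.50. Interest = €452,232.00.
DOL = €1,678,616.50 ÷ €865,916.50 = 1.9385; DFL = €865,916.50 ÷ €413,684.50 = 2.0932.
Combined leverage = 1.9385 × 2.0932 = 4.0577.

4.06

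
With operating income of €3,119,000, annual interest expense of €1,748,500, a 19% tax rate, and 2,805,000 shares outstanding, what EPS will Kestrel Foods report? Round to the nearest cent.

€0.40

Pre-tax income = €3,119,000 − €1,748,500.00 = €1,370,500.00.
Net income = €1,370,500.00 × (1 − 0.19) = €1,110,105.00.
Per share: €1,110,105.00 / 2,805,000 shares = €0.40.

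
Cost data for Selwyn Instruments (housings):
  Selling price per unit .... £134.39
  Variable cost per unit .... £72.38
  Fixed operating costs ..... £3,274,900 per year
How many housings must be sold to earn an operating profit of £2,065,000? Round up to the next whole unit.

Each unit contributes £134.39 − £72.38 = £62.01.
Need Q such that Q × £62.01 − £3,274,900 = £2,065,000, i.e. Q = £5,339,900 / £62.01 = 86,113.53 → 86,114.

86,114 housings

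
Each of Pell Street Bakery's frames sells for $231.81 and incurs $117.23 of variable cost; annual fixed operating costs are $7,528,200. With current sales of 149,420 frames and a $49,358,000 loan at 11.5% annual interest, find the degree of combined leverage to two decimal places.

Total contribution margin = 149,420 × $114.58 = $17,120,543.60.
EBIT = $17,120,543.60 − $7,528,200 = $9,592,343.60. Interest = $5,676,170.00.
DOL = $17,120,543.60 ÷ $9,592,343.60 = 1.7848; DFL = $9,592,343.60 ÷ $3,916,173.60 = 2.4494.
DCL = DOL × DFL = 1.7848 × 2.4494 = 4.3717.

4.37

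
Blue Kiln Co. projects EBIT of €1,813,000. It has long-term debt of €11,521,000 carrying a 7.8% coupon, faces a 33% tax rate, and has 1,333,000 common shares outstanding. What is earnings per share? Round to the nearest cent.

Pre-tax income = €1,813,000 − €898,638.00 = €914,362.00.
After tax at 33%: net income = €914,362.00 × 0.67 = €612,622.54.
EPS = €612,622.54 ÷ 1,333,000 = €0.46.

€0.46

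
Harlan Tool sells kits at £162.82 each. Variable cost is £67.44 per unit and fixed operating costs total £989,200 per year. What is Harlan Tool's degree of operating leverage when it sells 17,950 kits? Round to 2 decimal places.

Total contribution margin = 17,950 × £95.38 = £1,712,071.00.
Subtracting fixed costs: EBIT = £1,712,071.00 − £989,200 = £722,871.00.
So DOL = total CM / EBIT = £1,712,071.00 / £722,871.00 = 2.3684.

2.37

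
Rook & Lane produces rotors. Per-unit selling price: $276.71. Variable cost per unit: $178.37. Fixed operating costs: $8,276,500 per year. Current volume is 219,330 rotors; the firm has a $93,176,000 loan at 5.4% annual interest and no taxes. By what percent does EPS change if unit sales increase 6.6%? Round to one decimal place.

Total contribution margin = 219,330 × $98.34 = $21,568,912.20.
EBIT = $21,568,912.20 − $8,276,500 = $13,292,412.20.
After interest of $5,031,504.00, pre-tax earnings = $8,260,908.20.
DCL = total CM / (EBIT − I) = $21,568,912.20 / $8,260,908.20 = 2.6110.
%ΔEPS = DCL × %ΔSales = 2.6110 × +6.6% = +17.2%.

+17.2%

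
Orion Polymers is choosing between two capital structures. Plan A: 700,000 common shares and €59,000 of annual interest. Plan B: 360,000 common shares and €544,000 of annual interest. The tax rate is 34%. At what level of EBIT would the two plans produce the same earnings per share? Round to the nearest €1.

€1,057,529

Set EPS_A = EPS_B: (EBIT − €59,000)(1 − 0.34) ÷ 700,000 = (EBIT − €544,000)(1 − 0.34) ÷ 360,000.
The (1 − t) factor cancels: (EBIT − 59,000) × 360,000 = (EBIT − 544,000) × 700,000.
Solving, EBIT = (544,000·700,000 − 59,000·360,000) / (700,000 − 360,000) = 359,560,000,000 / 340,000 = 1,057,529.41.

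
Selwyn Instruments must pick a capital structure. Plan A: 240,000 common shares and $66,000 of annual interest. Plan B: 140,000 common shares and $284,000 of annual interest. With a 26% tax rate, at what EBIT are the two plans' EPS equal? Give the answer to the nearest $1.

$589,200

At indifference, (EBIT − 66,000)(1 − t)/240,000 = (EBIT − 284,000)(1 − t)/140,000.
The (1 − t) factor cancels: (EBIT − 66,000) × 140,000 = (EBIT − 284,000) × 240,000.
EBIT × (240,000 − 140,000) = 284,000 × 240,000 − 66,000 × 140,000 = 58,920,000,000, so EBIT = 58,920,000,000 ÷ 100,000 = 589,200.00.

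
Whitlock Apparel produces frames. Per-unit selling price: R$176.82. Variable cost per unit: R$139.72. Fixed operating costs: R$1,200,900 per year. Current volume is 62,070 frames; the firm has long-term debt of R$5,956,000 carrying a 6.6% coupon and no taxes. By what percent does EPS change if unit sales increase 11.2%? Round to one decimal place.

+36.4%

Total contribution margin = 62,070 × R$37.10 = R$2,302,797.00.
EBIT = R$2,302,797.00 − R$1,200,900 = R$1,101,897.00.
Interest = R$393,096.00, so EBIT − I = R$708,801.00.
Degree of combined leverage = contribution ÷ (EBIT − I) = R$2,302,797.00 ÷ R$708,801.00 = 3.2489.
EPS therefore changes by 3.2489 × (+11.2%) = +36.4%.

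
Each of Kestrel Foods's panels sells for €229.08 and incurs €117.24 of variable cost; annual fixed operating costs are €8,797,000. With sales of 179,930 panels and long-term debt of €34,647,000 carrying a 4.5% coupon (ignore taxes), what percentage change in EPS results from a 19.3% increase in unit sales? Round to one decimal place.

+39.8%

Total contribution margin = 179,930 × €111.84 = €20,123,371.20.
Subtracting fixed costs: EBIT = €20,123,371.20 − €8,797,000 = €11,326,371.20.
After interest of €1,559,115.00, pre-tax earnings = €9,767,256.20.
DCL = total CM / (EBIT − I) = €20,123,371.20 / €9,767,256.20 = 2.0603.
EPS therefore changes by 2.0603 × (+19.3%) = +39.8%.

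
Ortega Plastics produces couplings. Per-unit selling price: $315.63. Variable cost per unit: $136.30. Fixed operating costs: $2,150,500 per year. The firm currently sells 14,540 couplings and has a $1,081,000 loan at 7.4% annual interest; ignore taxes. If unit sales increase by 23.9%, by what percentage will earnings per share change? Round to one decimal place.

+165.3%

Contribution at this volume is 14,540 × $179.33 = $2,607,458.20.
Subtracting fixed costs: EBIT = $2,607,458.20 − $2,150,500 = $456,958.20.
Interest = $79,994.00, so EBIT − I = $376,964.20.
DCL = total CM / (EBIT − I) = $2,607,458.20 / $376,964.20 = 6.9170.
EPS therefore changes by 6.9170 × (+23.9%) = +165.3%.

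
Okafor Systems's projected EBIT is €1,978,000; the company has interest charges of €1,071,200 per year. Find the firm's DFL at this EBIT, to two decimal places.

2.18

Interest = €1,071,200.00.
DFL = EBIT ÷ (EBIT − I) = €1,978,000 ÷ (€1,978,000 − €1,071,200.00) = €1,978,000 ÷ €906,800.00 = 2.1813.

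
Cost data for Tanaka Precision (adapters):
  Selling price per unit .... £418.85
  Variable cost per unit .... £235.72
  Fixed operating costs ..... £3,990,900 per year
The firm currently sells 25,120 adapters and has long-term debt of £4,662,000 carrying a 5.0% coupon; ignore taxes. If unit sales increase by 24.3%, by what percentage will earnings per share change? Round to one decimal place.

+297.1%

Total contribution margin = 25,120 × £183.13 = £4,600,225.60.
Subtracting fixed costs: EBIT = £4,600,225.60 − £3,990,900 = £609,325.60.
Interest = £233,100.00, so EBIT − I = £376,225.60.
DCL = total CM / (EBIT − I) = £4,600,225.60 / £376,225.60 = 12.2273.
%ΔEPS = DCL × %ΔSales = 12.2273 × +24.3% = +297.1%.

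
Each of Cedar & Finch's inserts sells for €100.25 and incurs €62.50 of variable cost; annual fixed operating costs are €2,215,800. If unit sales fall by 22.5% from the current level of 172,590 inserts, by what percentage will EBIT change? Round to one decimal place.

Total contribution margin = 172,590 × €37.75 = €6,515,272.50.
Subtracting fixed costs: EBIT = €6,515,272.50 − €2,215,800 = €4,299,472.50.
So DOL = total CM / EBIT = €6,515,272.50 / €4,299,472.50 = 1.5154.
%ΔEBIT = DOL × %ΔSales = 1.5154 × -22.5% = -34.1%.

-34.1%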